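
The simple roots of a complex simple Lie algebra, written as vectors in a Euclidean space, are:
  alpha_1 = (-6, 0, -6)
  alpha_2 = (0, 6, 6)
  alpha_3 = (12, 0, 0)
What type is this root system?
Compute the Cartan integers a_ij = 2(alpha_i, alpha_j)/(alpha_j, alpha_j); the resulting 3x3 Cartan matrix is
[[2, -1, -1], [-1, 2, 0], [-2, 0, 2]].
The roots have two lengths (squared-length ratio 2:1); the short ones are alpha_{1,2}. The associated Dynkin diagram is a chain of 3 nodes with a double edge at one end; the terminal node there is the unique long simple root (C_3), so the type is C_3 (the algebra sp(6)).

C_3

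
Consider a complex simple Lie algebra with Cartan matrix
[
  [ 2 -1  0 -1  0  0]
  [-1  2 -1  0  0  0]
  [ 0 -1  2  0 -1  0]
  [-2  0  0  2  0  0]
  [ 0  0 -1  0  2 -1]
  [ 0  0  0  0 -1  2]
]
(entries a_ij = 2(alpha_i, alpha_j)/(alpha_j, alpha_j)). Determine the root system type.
C_6 (sp(12))

The matrix has rank 6 with 2's on the diagonal. Reading the off-diagonal entries as Dynkin edges (a single edge where a_ij = a_ji = -1; a double or triple edge where a_ij * a_ji = 2 or 3), the diagram is a chain of 6 nodes with a double edge at one end; the terminal node there is the unique long simple root (C_6). One simple-root ordering that puts it in standard form is (alpha_6, alpha_5, alpha_3, alpha_2, alpha_1, alpha_4). So the algebra is type C_6, i.e. sp(12).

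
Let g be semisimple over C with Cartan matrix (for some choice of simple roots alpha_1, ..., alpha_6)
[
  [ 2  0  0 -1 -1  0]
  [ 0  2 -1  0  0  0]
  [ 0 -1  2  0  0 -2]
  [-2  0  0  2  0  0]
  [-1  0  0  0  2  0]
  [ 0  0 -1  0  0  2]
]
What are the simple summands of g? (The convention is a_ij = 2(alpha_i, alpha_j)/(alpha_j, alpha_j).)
B_3 ⊕ C_3

The diagram associated to this matrix has two connected components: the simple roots {alpha_2, alpha_3, alpha_6} form a chain of 3 nodes with a double edge at one end; the terminal node there is the unique short simple root (B_3), and {alpha_1, alpha_4, alpha_5} form a chain of 3 nodes with a double edge at one end; the terminal node there is the unique long simple root (C_3). A semisimple Lie algebra decomposes uniquely as the direct sum of simple ideals, one per connected component of its Dynkin diagram, so g ≅ B_3 ⊕ C_3 (dimension 21 + 21 = 42).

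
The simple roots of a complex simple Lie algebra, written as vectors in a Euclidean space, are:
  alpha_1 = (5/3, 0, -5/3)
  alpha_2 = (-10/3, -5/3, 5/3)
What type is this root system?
Compute the Cartan integers a_ij = 2(alpha_i, alpha_j)/(alpha_j, alpha_j); the resulting 2x2 Cartan matrix is
[[2, -1], [-3, 2]].
The roots have two lengths (squared-length ratio 3:1); the short ones are alpha_{1}. The associated Dynkin diagram is two nodes joined by a triple edge (G_2), so the type is G_2.

G_2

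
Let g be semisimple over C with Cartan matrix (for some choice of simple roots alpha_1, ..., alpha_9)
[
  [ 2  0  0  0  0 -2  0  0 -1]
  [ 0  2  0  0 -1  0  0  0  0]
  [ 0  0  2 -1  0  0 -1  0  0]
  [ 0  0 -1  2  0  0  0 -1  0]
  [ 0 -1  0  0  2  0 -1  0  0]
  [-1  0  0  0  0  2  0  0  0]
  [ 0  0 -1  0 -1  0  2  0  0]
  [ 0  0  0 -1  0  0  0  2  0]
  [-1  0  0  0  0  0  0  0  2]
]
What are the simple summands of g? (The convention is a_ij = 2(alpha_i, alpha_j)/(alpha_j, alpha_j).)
The diagram associated to this matrix has two connected components: the simple roots {alpha_2, alpha_3, alpha_4, alpha_5, alpha_7, alpha_8} form a chain of 6 nodes with single edges (A_6), and {alpha_1, alpha_6, alpha_9} form a chain of 3 nodes with a double edge at one end; the terminal node there is the unique short simple root (B_3). A semisimple Lie algebra decomposes uniquely as the direct sum of simple ideals, one per connected component of its Dynkin diagram, so g ≅ A_6 ⊕ B_3 (dimension 48 + 21 = 69).

A6 ⊕ B3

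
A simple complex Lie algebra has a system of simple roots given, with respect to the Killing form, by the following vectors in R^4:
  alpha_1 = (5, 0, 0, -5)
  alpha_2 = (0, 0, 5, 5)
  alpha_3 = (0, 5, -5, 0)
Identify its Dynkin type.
A_3 (sl(4))

Compute the Cartan integers a_ij = 2(alpha_i, alpha_j)/(alpha_j, alpha_j); the resulting 3x3 Cartan matrix is
[[2, -1, 0], [-1, 2, -1], [0, -1, 2]].
All simple roots have the same length, so the diagram is simply laced. The associated Dynkin diagram is a chain of 3 nodes with single edges (A_3), so the type is A_3 (the algebra sl(4)).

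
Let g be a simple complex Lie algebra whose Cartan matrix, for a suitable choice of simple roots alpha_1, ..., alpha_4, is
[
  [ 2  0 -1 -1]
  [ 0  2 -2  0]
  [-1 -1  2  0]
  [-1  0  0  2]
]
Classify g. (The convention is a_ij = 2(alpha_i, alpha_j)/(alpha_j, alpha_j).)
The matrix has rank 4 with 2's on the diagonal. Reading the off-diagonal entries as Dynkin edges (a single edge where a_ij = a_ji = -1; a double or triple edge where a_ij * a_ji = 2 or 3), the diagram is a chain of 4 nodes with a double edge at one end; the terminal node there is the unique long simple root (C_4). One simple-root ordering that puts it in standard form is (alpha_4, alpha_1, alpha_3, alpha_2). So the algebra is type C_4, i.e. sp(8).

type C_4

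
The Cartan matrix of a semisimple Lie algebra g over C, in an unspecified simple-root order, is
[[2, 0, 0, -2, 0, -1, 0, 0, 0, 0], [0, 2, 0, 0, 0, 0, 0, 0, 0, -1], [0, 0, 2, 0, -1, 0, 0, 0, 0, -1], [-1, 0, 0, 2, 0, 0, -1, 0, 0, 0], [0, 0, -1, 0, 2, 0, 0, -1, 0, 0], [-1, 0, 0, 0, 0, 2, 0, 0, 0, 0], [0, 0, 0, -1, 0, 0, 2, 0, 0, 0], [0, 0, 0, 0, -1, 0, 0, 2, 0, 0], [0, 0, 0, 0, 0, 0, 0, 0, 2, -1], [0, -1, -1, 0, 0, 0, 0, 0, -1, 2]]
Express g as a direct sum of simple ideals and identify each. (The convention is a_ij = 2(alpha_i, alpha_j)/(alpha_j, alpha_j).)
The diagram associated to this matrix has two connected components: the simple roots {alpha_2, alpha_3, alpha_5, alpha_8, alpha_9, alpha_10} form a chain of 4 nodes with a fork of two nodes at one end (D_6), and {alpha_1, alpha_4, alpha_6, alpha_7} form a chain of 4 nodes with a double edge between the middle two (F_4). A semisimple Lie algebra decomposes uniquely as the direct sum of simple ideals, one per connected component of its Dynkin diagram, so g ≅ D_6 ⊕ F_4 (dimension 66 + 52 = 118).

D_6 + F_4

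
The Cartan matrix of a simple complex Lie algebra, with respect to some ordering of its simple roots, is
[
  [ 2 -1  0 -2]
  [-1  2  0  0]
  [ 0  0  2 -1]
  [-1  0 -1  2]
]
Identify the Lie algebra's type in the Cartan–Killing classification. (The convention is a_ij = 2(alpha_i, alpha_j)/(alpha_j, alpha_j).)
F_4

The matrix has rank 4 with 2's on the diagonal. Reading the off-diagonal entries as Dynkin edges (a single edge where a_ij = a_ji = -1; a double or triple edge where a_ij * a_ji = 2 or 3), the diagram is a chain of 4 nodes with a double edge between the middle two (F_4). One simple-root ordering that puts it in standard form is (alpha_2, alpha_1, alpha_4, alpha_3). So the algebra is type F_4.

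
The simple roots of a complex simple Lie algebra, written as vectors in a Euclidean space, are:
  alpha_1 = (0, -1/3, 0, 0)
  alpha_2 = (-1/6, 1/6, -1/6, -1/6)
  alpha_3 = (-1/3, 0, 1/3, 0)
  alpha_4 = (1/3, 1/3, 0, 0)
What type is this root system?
Compute the Cartan integers a_ij = 2(alpha_i, alpha_j)/(alpha_j, alpha_j); the resulting 4x4 Cartan matrix is
[[2, -1, 0, -1], [-1, 2, 0, 0], [0, 0, 2, -1], [-2, 0, -1, 2]].
The roots have two lengths (squared-length ratio 2:1); the short ones are alpha_{1,2}. The associated Dynkin diagram is a chain of 4 nodes with a double edge between the middle two (F_4), so the type is F_4.

F4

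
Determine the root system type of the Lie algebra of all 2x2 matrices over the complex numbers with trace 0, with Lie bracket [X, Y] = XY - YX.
type A_1

This is sl(2), which has dimension 2^2 - 1 = 3 and rank 2 - 1 = 1 (a Cartan subalgebra is the diagonal traceless matrices). In the classification of classical Lie algebras, the special linear algebra sl(n+1) has type A_n; here n = 1, so the Dynkin diagram is a chain of 1 nodes with single edges (A_1). Hence the type is A_1.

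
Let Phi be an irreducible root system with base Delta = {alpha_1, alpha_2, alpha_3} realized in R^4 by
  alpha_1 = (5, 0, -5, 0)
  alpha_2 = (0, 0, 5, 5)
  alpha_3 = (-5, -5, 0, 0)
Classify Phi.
type A_3

Compute the Cartan integers a_ij = 2(alpha_i, alpha_j)/(alpha_j, alpha_j); the resulting 3x3 Cartan matrix is
[[2, -1, -1], [-1, 2, 0], [-1, 0, 2]].
All simple roots have the same length, so the diagram is simply laced. The associated Dynkin diagram is a chain of 3 nodes with single edges (A_3), so the type is A_3 (the algebra sl(4)).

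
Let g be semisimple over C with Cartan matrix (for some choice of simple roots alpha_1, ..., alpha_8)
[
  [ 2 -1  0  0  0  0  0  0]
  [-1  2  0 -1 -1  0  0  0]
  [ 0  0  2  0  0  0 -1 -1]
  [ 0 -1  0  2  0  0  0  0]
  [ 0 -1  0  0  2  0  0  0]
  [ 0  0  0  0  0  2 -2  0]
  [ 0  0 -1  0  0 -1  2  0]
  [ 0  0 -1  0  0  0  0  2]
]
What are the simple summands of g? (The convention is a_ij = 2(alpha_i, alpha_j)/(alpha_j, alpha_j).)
type C_4 + type D_4

The diagram associated to this matrix has two connected components: the simple roots {alpha_3, alpha_6, alpha_7, alpha_8} form a chain of 4 nodes with a double edge at one end; the terminal node there is the unique long simple root (C_4), and {alpha_1, alpha_2, alpha_4, alpha_5} form a chain of 2 nodes with a fork of two nodes at one end (D_4). A semisimple Lie algebra decomposes uniquely as the direct sum of simple ideals, one per connected component of its Dynkin diagram, so g ≅ C_4 ⊕ D_4 (dimension 36 + 28 = 64).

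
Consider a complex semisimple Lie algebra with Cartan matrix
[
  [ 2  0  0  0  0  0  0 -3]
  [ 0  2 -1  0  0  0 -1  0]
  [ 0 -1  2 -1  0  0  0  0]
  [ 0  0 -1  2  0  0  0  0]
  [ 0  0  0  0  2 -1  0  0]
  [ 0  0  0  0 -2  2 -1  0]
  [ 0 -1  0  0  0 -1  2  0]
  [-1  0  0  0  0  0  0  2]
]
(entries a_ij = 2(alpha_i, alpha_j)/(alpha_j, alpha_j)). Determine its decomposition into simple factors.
B_6 ⊕ G_2

The diagram associated to this matrix has two connected components: the simple roots {alpha_2, alpha_3, alpha_4, alpha_5, alpha_6, alpha_7} form a chain of 6 nodes with a double edge at one end; the terminal node there is the unique short simple root (B_6), and {alpha_1, alpha_8} form two nodes joined by a triple edge (G_2). A semisimple Lie algebra decomposes uniquely as the direct sum of simple ideals, one per connected component of its Dynkin diagram, so g ≅ B_6 ⊕ G_2 (dimension 78 + 14 = 92).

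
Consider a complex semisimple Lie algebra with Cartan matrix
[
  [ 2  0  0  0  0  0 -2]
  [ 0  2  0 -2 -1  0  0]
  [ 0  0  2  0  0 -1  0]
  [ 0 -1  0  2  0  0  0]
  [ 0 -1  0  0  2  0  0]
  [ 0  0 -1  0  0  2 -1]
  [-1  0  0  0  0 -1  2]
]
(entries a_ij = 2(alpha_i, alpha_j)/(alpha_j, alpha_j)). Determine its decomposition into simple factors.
The diagram associated to this matrix has two connected components: the simple roots {alpha_2, alpha_4, alpha_5} form a chain of 3 nodes with a double edge at one end; the terminal node there is the unique short simple root (B_3), and {alpha_1, alpha_3, alpha_6, alpha_7} form a chain of 4 nodes with a double edge at one end; the terminal node there is the unique long simple root (C_4). A semisimple Lie algebra decomposes uniquely as the direct sum of simple ideals, one per connected component of its Dynkin diagram, so g ≅ B_3 ⊕ C_4 (dimension 21 + 36 = 57).

B_3 ⊕ C_4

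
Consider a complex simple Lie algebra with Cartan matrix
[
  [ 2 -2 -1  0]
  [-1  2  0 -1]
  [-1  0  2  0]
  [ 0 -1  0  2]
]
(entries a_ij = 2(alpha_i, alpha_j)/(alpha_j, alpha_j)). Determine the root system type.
The matrix has rank 4 with 2's on the diagonal. Reading the off-diagonal entries as Dynkin edges (a single edge where a_ij = a_ji = -1; a double or triple edge where a_ij * a_ji = 2 or 3), the diagram is a chain of 4 nodes with a double edge between the middle two (F_4). One simple-root ordering that puts it in standard form is (alpha_3, alpha_1, alpha_2, alpha_4). So the algebra is type F_4.

type F_4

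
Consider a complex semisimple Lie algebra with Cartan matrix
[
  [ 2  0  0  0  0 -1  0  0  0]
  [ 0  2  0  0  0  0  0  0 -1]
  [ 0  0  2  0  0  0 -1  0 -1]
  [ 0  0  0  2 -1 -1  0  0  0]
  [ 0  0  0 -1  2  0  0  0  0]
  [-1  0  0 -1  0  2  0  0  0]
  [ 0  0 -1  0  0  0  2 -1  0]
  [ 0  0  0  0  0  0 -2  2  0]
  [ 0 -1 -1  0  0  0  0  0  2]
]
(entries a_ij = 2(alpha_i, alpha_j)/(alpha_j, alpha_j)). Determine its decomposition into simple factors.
A4 + C5

The diagram associated to this matrix has two connected components: the simple roots {alpha_1, alpha_4, alpha_5, alpha_6} form a chain of 4 nodes with single edges (A_4), and {alpha_2, alpha_3, alpha_7, alpha_8, alpha_9} form a chain of 5 nodes with a double edge at one end; the terminal node there is the unique long simple root (C_5). A semisimple Lie algebra decomposes uniquely as the direct sum of simple ideals, one per connected component of its Dynkin diagram, so g ≅ A_4 ⊕ C_5 (dimension 24 + 55 = 79).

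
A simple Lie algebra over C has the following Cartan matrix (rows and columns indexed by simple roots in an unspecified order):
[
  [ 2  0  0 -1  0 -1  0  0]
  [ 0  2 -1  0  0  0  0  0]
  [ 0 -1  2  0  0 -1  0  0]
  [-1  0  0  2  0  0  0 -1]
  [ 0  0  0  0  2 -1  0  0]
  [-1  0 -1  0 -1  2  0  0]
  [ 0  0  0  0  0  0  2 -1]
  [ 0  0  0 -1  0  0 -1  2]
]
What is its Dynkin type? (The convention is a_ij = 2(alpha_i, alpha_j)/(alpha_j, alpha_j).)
type E_8

The matrix has rank 8 with 2's on the diagonal. Reading the off-diagonal entries as Dynkin edges (a single edge where a_ij = a_ji = -1; a double or triple edge where a_ij * a_ji = 2 or 3), the diagram is a chain of 7 nodes with one extra node attached to the third node from one end (E_8). One simple-root ordering that puts it in standard form is (alpha_2, alpha_5, alpha_3, alpha_6, alpha_1, alpha_4, alpha_8, alpha_7). So the algebra is type E_8.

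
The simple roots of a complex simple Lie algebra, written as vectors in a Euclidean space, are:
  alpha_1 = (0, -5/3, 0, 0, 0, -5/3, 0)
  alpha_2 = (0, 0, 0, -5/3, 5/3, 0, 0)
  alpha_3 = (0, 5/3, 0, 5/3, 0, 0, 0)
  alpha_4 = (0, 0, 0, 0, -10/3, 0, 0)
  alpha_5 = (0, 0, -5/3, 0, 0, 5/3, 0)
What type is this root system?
Compute the Cartan integers a_ij = 2(alpha_i, alpha_j)/(alpha_j, alpha_j); the resulting 5x5 Cartan matrix is
[[2, 0, -1, 0, -1], [0, 2, -1, -1, 0], [-1, -1, 2, 0, 0], [0, -2, 0, 2, 0], [-1, 0, 0, 0, 2]].
The roots have two lengths (squared-length ratio 2:1); the short ones are alpha_{1,2,3,5}. The associated Dynkin diagram is a chain of 5 nodes with a double edge at one end; the terminal node there is the unique long simple root (C_5), so the type is C_5 (the algebra sp(10)).

type C_5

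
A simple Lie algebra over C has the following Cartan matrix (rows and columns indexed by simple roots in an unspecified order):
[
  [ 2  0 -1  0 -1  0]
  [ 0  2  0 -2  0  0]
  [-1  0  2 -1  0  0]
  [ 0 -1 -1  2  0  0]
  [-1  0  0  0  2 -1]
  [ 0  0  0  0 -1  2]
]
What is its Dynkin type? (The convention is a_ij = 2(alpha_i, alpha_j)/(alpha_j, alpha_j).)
C_6 (sp(12))

The matrix has rank 6 with 2's on the diagonal. Reading the off-diagonal entries as Dynkin edges (a single edge where a_ij = a_ji = -1; a double or triple edge where a_ij * a_ji = 2 or 3), the diagram is a chain of 6 nodes with a double edge at one end; the terminal node there is the unique long simple root (C_6). One simple-root ordering that puts it in standard form is (alpha_6, alpha_5, alpha_1, alpha_3, alpha_4, alpha_2). So the algebra is type C_6, i.e. sp(12).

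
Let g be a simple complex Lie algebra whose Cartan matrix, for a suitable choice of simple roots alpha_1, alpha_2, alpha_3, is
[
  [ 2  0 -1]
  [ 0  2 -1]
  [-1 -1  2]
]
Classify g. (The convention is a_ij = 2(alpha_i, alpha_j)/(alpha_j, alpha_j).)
The matrix has rank 3 with 2's on the diagonal. Reading the off-diagonal entries as Dynkin edges (a single edge where a_ij = a_ji = -1; a double or triple edge where a_ij * a_ji = 2 or 3), the diagram is a chain of 3 nodes with single edges (A_3). One simple-root ordering that puts it in standard form is (alpha_1, alpha_3, alpha_2). So the algebra is type A_3, i.e. sl(4).

type A_3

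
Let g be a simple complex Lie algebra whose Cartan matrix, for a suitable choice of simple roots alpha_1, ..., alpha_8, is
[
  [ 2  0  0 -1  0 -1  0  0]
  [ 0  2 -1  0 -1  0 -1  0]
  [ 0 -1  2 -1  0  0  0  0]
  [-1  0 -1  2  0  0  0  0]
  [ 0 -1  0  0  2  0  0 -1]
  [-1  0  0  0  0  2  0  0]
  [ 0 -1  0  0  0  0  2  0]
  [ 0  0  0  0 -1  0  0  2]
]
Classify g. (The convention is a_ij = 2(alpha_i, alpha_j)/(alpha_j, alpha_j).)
The matrix has rank 8 with 2's on the diagonal. Reading the off-diagonal entries as Dynkin edges (a single edge where a_ij = a_ji = -1; a double or triple edge where a_ij * a_ji = 2 or 3), the diagram is a chain of 7 nodes with one extra node attached to the third node from one end (E_8). One simple-root ordering that puts it in standard form is (alpha_8, alpha_7, alpha_5, alpha_2, alpha_3, alpha_4, alpha_1, alpha_6). So the algebra is type E_8.

E_8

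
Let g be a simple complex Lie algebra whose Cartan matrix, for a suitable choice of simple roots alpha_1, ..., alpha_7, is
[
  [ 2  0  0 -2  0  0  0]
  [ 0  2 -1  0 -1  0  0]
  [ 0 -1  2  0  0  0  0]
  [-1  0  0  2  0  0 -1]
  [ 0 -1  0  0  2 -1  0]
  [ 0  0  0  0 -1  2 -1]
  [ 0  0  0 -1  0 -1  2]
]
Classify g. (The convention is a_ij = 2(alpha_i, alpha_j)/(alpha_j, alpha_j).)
The matrix has rank 7 with 2's on the diagonal. Reading the off-diagonal entries as Dynkin edges (a single edge where a_ij = a_ji = -1; a double or triple edge where a_ij * a_ji = 2 or 3), the diagram is a chain of 7 nodes with a double edge at one end; the terminal node there is the unique long simple root (C_7). One simple-root ordering that puts it in standard form is (alpha_3, alpha_2, alpha_5, alpha_6, alpha_7, alpha_4, alpha_1). So the algebra is type C_7, i.e. sp(14).

type C_7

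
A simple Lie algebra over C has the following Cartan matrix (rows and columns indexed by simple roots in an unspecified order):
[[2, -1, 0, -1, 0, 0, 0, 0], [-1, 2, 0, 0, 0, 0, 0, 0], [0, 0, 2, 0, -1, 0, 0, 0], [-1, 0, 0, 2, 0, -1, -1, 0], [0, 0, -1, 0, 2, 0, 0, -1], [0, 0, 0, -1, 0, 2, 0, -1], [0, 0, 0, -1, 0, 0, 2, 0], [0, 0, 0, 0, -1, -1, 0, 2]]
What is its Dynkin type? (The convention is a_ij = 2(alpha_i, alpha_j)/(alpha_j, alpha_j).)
The matrix has rank 8 with 2's on the diagonal. Reading the off-diagonal entries as Dynkin edges (a single edge where a_ij = a_ji = -1; a double or triple edge where a_ij * a_ji = 2 or 3), the diagram is a chain of 7 nodes with one extra node attached to the third node from one end (E_8). One simple-root ordering that puts it in standard form is (alpha_2, alpha_7, alpha_1, alpha_4, alpha_6, alpha_8, alpha_5, alpha_3). So the algebra is type E_8.

E_8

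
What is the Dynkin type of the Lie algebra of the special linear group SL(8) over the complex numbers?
This is sl(8), which has dimension 8^2 - 1 = 63 and rank 8 - 1 = 7 (a Cartan subalgebra is the diagonal traceless matrices). In the classification of classical Lie algebras, the special linear algebra sl(n+1) has type A_n; here n = 7, so the Dynkin diagram is a chain of 7 nodes with single edges (A_7). Hence the type is A_7.

A7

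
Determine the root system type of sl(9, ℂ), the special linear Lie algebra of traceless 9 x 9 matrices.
A8

This is sl(9), which has dimension 9^2 - 1 = 80 and rank 9 - 1 = 8 (a Cartan subalgebra is the diagonal traceless matrices). In the classification of classical Lie algebras, the special linear algebra sl(n+1) has type A_n; here n = 8, so the Dynkin diagram is a chain of 8 nodes with single edges (A_8). Hence the type is A_8.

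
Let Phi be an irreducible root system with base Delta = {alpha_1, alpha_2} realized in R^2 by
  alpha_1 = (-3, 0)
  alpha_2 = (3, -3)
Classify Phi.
B2

Compute the Cartan integers a_ij = 2(alpha_i, alpha_j)/(alpha_j, alpha_j); the resulting 2x2 Cartan matrix is
[[2, -1], [-2, 2]].
The roots have two lengths (squared-length ratio 2:1); the short ones are alpha_{1}. The associated Dynkin diagram is a chain of 2 nodes with a double edge at one end; the terminal node there is the unique short simple root (B_2), so the type is B_2 (the algebra so(5)).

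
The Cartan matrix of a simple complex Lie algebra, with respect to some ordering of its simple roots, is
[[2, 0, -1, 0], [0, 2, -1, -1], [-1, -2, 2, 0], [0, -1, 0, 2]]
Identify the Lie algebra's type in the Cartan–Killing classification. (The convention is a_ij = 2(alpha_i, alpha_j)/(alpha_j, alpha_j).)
The matrix has rank 4 with 2's on the diagonal. Reading the off-diagonal entries as Dynkin edges (a single edge where a_ij = a_ji = -1; a double or triple edge where a_ij * a_ji = 2 or 3), the diagram is a chain of 4 nodes with a double edge between the middle two (F_4). One simple-root ordering that puts it in standard form is (alpha_1, alpha_3, alpha_2, alpha_4). So the algebra is type F_4.

F_4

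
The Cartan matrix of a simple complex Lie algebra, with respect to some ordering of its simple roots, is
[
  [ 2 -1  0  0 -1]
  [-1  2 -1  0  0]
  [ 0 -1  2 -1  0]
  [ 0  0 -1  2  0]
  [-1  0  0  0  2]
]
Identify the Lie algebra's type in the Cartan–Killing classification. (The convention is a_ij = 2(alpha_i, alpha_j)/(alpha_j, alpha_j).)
The matrix has rank 5 with 2's on the diagonal. Reading the off-diagonal entries as Dynkin edges (a single edge where a_ij = a_ji = -1; a double or triple edge where a_ij * a_ji = 2 or 3), the diagram is a chain of 5 nodes with single edges (A_5). One simple-root ordering that puts it in standard form is (alpha_5, alpha_1, alpha_2, alpha_3, alpha_4). So the algebra is type A_5, i.e. sl(6).

A_5 (sl(6))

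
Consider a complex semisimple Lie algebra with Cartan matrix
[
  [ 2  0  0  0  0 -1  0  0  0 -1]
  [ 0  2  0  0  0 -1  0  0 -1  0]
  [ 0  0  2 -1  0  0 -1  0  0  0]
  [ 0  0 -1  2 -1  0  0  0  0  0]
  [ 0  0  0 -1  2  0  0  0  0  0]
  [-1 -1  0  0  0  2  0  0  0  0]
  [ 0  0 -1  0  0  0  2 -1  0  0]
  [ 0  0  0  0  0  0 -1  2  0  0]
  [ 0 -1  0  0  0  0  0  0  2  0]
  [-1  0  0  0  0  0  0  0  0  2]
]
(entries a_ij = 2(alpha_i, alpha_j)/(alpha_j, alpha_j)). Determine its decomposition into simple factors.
type A_5 + type A_5

The diagram associated to this matrix has two connected components: the simple roots {alpha_1, alpha_2, alpha_6, alpha_9, alpha_10} form a chain of 5 nodes with single edges (A_5), and {alpha_3, alpha_4, alpha_5, alpha_7, alpha_8} form a chain of 5 nodes with single edges (A_5). A semisimple Lie algebra decomposes uniquely as the direct sum of simple ideals, one per connected component of its Dynkin diagram, so g ≅ A_5 ⊕ A_5 (dimension 35 + 35 = 70).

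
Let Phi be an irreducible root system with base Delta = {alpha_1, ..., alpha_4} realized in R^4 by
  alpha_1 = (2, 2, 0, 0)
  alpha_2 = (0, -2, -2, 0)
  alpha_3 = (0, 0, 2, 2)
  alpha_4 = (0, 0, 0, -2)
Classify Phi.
B_4 (so(9))

Compute the Cartan integers a_ij = 2(alpha_i, alpha_j)/(alpha_j, alpha_j); the resulting 4x4 Cartan matrix is
[[2, -1, 0, 0], [-1, 2, -1, 0], [0, -1, 2, -2], [0, 0, -1, 2]].
The roots have two lengths (squared-length ratio 2:1); the short ones are alpha_{4}. The associated Dynkin diagram is a chain of 4 nodes with a double edge at one end; the terminal node there is the unique short simple root (B_4), so the type is B_4 (the algebra so(9)).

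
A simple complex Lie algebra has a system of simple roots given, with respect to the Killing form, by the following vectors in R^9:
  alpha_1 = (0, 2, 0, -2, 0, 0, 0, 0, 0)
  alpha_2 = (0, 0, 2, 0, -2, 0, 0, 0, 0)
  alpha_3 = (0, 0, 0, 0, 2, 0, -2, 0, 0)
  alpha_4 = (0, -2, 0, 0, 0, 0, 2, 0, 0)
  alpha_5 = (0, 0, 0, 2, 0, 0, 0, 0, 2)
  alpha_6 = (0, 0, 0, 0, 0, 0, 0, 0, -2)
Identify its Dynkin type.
B_6

Compute the Cartan integers a_ij = 2(alpha_i, alpha_j)/(alpha_j, alpha_j); the resulting 6x6 Cartan matrix is
[[2, 0, 0, -1, -1, 0], [0, 2, -1, 0, 0, 0], [0, -1, 2, -1, 0, 0], [-1, 0, -1, 2, 0, 0], [-1, 0, 0, 0, 2, -2], [0, 0, 0, 0, -1, 2]].
The roots have two lengths (squared-length ratio 2:1); the short ones are alpha_{6}. The associated Dynkin diagram is a chain of 6 nodes with a double edge at one end; the terminal node there is the unique short simple root (B_6), so the type is B_6 (the algebra so(13)).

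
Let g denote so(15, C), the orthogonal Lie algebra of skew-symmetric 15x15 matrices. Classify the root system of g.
type B_7

This is so(15) with 15 odd, which has dimension 15(15-1)/2 = 105 and rank (15-1)/2 = 7. In the classification of classical Lie algebras, the orthogonal algebra so(2n+1) in an odd number of variables has type B_n; here n = 7, so the Dynkin diagram is a chain of 7 nodes with a double edge at one end; the terminal node there is the unique short simple root (B_7). Hence the type is B_7.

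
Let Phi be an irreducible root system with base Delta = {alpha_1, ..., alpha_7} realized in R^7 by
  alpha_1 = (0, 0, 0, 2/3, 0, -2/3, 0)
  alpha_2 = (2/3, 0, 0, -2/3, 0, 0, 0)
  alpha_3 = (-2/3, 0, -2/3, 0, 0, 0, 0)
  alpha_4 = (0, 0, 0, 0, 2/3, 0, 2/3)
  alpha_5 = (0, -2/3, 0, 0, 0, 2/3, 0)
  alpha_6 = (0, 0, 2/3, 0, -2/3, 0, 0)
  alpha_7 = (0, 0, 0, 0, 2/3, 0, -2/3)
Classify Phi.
D_7

Compute the Cartan integers a_ij = 2(alpha_i, alpha_j)/(alpha_j, alpha_j); the resulting 7x7 Cartan matrix is
[[2, -1, 0, 0, -1, 0, 0], [-1, 2, -1, 0, 0, 0, 0], [0, -1, 2, 0, 0, -1, 0], [0, 0, 0, 2, 0, -1, 0], [-1, 0, 0, 0, 2, 0, 0], [0, 0, -1, -1, 0, 2, -1], [0, 0, 0, 0, 0, -1, 2]].
All simple roots have the same length, so the diagram is simply laced. The associated Dynkin diagram is a chain of 5 nodes with a fork of two nodes at one end (D_7), so the type is D_7 (the algebra so(14)).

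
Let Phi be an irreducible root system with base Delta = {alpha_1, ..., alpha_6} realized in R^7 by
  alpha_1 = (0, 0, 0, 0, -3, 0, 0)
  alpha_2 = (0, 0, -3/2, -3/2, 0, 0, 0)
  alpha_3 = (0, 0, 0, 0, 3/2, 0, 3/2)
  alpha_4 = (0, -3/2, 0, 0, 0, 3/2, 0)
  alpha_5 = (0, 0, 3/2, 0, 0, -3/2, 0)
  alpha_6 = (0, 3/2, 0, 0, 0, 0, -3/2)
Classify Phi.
Compute the Cartan integers a_ij = 2(alpha_i, alpha_j)/(alpha_j, alpha_j); the resulting 6x6 Cartan matrix is
[[2, 0, -2, 0, 0, 0], [0, 2, 0, 0, -1, 0], [-1, 0, 2, 0, 0, -1], [0, 0, 0, 2, -1, -1], [0, -1, 0, -1, 2, 0], [0, 0, -1, -1, 0, 2]].
The roots have two lengths (squared-length ratio 2:1); the short ones are alpha_{2,3,4,5,6}. The associated Dynkin diagram is a chain of 6 nodes with a double edge at one end; the terminal node there is the unique long simple root (C_6), so the type is C_6 (the algebra sp(12)).

C_6 (sp(12))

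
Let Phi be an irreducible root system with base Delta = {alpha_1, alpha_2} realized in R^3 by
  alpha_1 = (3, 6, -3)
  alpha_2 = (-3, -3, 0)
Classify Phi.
G2

Compute the Cartan integers a_ij = 2(alpha_i, alpha_j)/(alpha_j, alpha_j); the resulting 2x2 Cartan matrix is
[[2, -3], [-1, 2]].
The roots have two lengths (squared-length ratio 3:1); the short ones are alpha_{2}. The associated Dynkin diagram is two nodes joined by a triple edge (G_2), so the type is G_2.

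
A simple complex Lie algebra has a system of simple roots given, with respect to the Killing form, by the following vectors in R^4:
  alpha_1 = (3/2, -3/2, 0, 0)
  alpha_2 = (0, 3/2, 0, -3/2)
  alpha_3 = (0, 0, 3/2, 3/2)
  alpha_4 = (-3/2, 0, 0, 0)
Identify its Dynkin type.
Compute the Cartan integers a_ij = 2(alpha_i, alpha_j)/(alpha_j, alpha_j); the resulting 4x4 Cartan matrix is
[[2, -1, 0, -2], [-1, 2, -1, 0], [0, -1, 2, 0], [-1, 0, 0, 2]].
The roots have two lengths (squared-length ratio 2:1); the short ones are alpha_{4}. The associated Dynkin diagram is a chain of 4 nodes with a double edge at one end; the terminal node there is the unique short simple root (B_4), so the type is B_4 (the algebra so(9)).

B_4 (so(9))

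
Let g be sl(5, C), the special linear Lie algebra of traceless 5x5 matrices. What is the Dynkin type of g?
This is sl(5), which has dimension 5^2 - 1 = 24 and rank 5 - 1 = 4 (a Cartan subalgebra is the diagonal traceless matrices). In the classification of classical Lie algebras, the special linear algebra sl(n+1) has type A_n; here n = 4, so the Dynkin diagram is a chain of 4 nodes with single edges (A_4). Hence the type is A_4.

A4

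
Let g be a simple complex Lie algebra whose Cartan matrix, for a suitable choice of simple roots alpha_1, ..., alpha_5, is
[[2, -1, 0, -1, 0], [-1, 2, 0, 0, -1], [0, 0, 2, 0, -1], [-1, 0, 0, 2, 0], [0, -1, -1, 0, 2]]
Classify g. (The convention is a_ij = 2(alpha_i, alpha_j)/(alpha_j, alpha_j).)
The matrix has rank 5 with 2's on the diagonal. Reading the off-diagonal entries as Dynkin edges (a single edge where a_ij = a_ji = -1; a double or triple edge where a_ij * a_ji = 2 or 3), the diagram is a chain of 5 nodes with single edges (A_5). One simple-root ordering that puts it in standard form is (alpha_3, alpha_5, alpha_2, alpha_1, alpha_4). So the algebra is type A_5, i.e. sl(6).

A5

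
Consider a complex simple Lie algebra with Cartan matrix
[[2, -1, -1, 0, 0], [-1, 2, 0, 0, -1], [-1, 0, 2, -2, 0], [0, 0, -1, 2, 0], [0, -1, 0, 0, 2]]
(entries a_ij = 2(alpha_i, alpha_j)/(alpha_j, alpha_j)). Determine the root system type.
The matrix has rank 5 with 2's on the diagonal. Reading the off-diagonal entries as Dynkin edges (a single edge where a_ij = a_ji = -1; a double or triple edge where a_ij * a_ji = 2 or 3), the diagram is a chain of 5 nodes with a double edge at one end; the terminal node there is the unique short simple root (B_5). One simple-root ordering that puts it in standard form is (alpha_5, alpha_2, alpha_1, alpha_3, alpha_4). So the algebra is type B_5, i.e. so(11).

type B_5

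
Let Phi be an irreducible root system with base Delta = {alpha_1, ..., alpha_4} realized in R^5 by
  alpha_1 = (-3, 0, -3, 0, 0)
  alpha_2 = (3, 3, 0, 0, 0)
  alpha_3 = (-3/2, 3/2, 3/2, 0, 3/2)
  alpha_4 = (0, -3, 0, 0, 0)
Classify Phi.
Compute the Cartan integers a_ij = 2(alpha_i, alpha_j)/(alpha_j, alpha_j); the resulting 4x4 Cartan matrix is
[[2, -1, 0, 0], [-1, 2, 0, -2], [0, 0, 2, -1], [0, -1, -1, 2]].
The roots have two lengths (squared-length ratio 2:1); the short ones are alpha_{3,4}. The associated Dynkin diagram is a chain of 4 nodes with a double edge between the middle two (F_4), so the type is F_4.

F_4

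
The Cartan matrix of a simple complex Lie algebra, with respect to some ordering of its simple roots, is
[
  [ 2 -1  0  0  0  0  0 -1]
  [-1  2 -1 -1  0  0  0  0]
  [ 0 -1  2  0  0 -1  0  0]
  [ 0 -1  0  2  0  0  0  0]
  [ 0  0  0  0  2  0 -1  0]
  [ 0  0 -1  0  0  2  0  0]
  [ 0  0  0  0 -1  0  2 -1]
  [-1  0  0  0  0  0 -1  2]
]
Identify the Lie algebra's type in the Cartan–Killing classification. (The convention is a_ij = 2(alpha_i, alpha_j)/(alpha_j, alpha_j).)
E8

The matrix has rank 8 with 2's on the diagonal. Reading the off-diagonal entries as Dynkin edges (a single edge where a_ij = a_ji = -1; a double or triple edge where a_ij * a_ji = 2 or 3), the diagram is a chain of 7 nodes with one extra node attached to the third node from one end (E_8). One simple-root ordering that puts it in standard form is (alpha_6, alpha_4, alpha_3, alpha_2, alpha_1, alpha_8, alpha_7, alpha_5). So the algebra is type E_8.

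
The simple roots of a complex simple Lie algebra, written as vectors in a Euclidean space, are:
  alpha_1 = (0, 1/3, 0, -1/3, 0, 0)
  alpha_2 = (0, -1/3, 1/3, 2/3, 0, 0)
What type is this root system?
G_2

Compute the Cartan integers a_ij = 2(alpha_i, alpha_j)/(alpha_j, alpha_j); the resulting 2x2 Cartan matrix is
[[2, -1], [-3, 2]].
The roots have two lengths (squared-length ratio 3:1); the short ones are alpha_{1}. The associated Dynkin diagram is two nodes joined by a triple edge (G_2), so the type is G_2.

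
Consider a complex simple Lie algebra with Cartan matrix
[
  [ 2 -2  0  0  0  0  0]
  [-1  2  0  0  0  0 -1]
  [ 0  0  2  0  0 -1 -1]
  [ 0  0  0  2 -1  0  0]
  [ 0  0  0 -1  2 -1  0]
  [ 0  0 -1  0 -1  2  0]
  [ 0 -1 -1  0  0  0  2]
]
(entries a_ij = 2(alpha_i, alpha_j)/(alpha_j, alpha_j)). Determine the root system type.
C_7

The matrix has rank 7 with 2's on the diagonal. Reading the off-diagonal entries as Dynkin edges (a single edge where a_ij = a_ji = -1; a double or triple edge where a_ij * a_ji = 2 or 3), the diagram is a chain of 7 nodes with a double edge at one end; the terminal node there is the unique long simple root (C_7). One simple-root ordering that puts it in standard form is (alpha_4, alpha_5, alpha_6, alpha_3, alpha_7, alpha_2, alpha_1). So the algebra is type C_7, i.e. sp(14).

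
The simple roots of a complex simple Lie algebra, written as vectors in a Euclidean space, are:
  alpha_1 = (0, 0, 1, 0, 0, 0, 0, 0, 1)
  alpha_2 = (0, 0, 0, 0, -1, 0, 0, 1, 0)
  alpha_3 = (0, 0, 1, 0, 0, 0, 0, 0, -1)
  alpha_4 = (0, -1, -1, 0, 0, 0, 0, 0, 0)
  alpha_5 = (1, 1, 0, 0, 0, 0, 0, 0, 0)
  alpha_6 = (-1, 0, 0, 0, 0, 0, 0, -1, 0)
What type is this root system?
D6

Compute the Cartan integers a_ij = 2(alpha_i, alpha_j)/(alpha_j, alpha_j); the resulting 6x6 Cartan matrix is
[[2, 0, 0, -1, 0, 0], [0, 2, 0, 0, 0, -1], [0, 0, 2, -1, 0, 0], [-1, 0, -1, 2, -1, 0], [0, 0, 0, -1, 2, -1], [0, -1, 0, 0, -1, 2]].
All simple roots have the same length, so the diagram is simply laced. The associated Dynkin diagram is a chain of 4 nodes with a fork of two nodes at one end (D_6), so the type is D_6 (the algebra so(12)).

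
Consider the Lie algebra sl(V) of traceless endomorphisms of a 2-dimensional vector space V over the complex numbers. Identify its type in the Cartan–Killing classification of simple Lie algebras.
This is sl(2), which has dimension 2^2 - 1 = 3 and rank 2 - 1 = 1 (a Cartan subalgebra is the diagonal traceless matrices). In the classification of classical Lie algebras, the special linear algebra sl(n+1) has type A_n; here n = 1, so the Dynkin diagram is a chain of 1 nodes with single edges (A_1). Hence the type is A_1.

A1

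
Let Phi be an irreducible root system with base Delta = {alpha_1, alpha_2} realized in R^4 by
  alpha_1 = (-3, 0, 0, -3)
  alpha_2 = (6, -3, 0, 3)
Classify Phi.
G_2

Compute the Cartan integers a_ij = 2(alpha_i, alpha_j)/(alpha_j, alpha_j); the resulting 2x2 Cartan matrix is
[[2, -1], [-3, 2]].
The roots have two lengths (squared-length ratio 3:1); the short ones are alpha_{1}. The associated Dynkin diagram is two nodes joined by a triple edge (G_2), so the type is G_2.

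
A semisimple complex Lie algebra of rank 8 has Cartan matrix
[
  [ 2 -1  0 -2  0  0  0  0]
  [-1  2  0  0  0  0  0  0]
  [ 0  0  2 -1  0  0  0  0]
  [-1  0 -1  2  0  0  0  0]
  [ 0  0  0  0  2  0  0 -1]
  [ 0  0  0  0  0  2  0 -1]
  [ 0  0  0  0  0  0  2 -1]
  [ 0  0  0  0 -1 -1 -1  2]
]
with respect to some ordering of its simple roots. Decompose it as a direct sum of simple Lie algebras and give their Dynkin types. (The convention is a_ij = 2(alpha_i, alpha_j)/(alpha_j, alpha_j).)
D_4 ⊕ F_4

The diagram associated to this matrix has two connected components: the simple roots {alpha_5, alpha_6, alpha_7, alpha_8} form a chain of 2 nodes with a fork of two nodes at one end (D_4), and {alpha_1, alpha_2, alpha_3, alpha_4} form a chain of 4 nodes with a double edge between the middle two (F_4). A semisimple Lie algebra decomposes uniquely as the direct sum of simple ideals, one per connected component of its Dynkin diagram, so g ≅ D_4 ⊕ F_4 (dimension 28 + 52 = 80).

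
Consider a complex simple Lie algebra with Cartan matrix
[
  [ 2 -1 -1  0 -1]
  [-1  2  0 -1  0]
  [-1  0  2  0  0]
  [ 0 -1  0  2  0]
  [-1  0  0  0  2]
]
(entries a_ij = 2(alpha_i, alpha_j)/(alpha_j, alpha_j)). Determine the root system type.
The matrix has rank 5 with 2's on the diagonal. Reading the off-diagonal entries as Dynkin edges (a single edge where a_ij = a_ji = -1; a double or triple edge where a_ij * a_ji = 2 or 3), the diagram is a chain of 3 nodes with a fork of two nodes at one end (D_5). One simple-root ordering that puts it in standard form is (alpha_4, alpha_2, alpha_1, alpha_5, alpha_3). So the algebra is type D_5, i.e. so(10).

D5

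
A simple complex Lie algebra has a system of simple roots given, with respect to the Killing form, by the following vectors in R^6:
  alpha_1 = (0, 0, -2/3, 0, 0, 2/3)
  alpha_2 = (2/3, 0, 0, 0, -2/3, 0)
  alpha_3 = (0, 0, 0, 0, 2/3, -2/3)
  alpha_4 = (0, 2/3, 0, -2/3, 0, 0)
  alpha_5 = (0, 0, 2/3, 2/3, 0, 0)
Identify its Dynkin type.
A_5

Compute the Cartan integers a_ij = 2(alpha_i, alpha_j)/(alpha_j, alpha_j); the resulting 5x5 Cartan matrix is
[[2, 0, -1, 0, -1], [0, 2, -1, 0, 0], [-1, -1, 2, 0, 0], [0, 0, 0, 2, -1], [-1, 0, 0, -1, 2]].
All simple roots have the same length, so the diagram is simply laced. The associated Dynkin diagram is a chain of 5 nodes with single edges (A_5), so the type is A_5 (the algebra sl(6)).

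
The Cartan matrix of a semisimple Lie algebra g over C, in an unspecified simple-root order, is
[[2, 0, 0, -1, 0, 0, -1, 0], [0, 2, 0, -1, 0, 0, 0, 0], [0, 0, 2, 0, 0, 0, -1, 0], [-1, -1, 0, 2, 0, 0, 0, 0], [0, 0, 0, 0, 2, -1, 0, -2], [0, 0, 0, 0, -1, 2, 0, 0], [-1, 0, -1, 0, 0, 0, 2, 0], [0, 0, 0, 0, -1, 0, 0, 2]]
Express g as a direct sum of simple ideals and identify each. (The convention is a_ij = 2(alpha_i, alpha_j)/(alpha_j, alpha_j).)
A5 ⊕ B3

The diagram associated to this matrix has two connected components: the simple roots {alpha_1, alpha_2, alpha_3, alpha_4, alpha_7} form a chain of 5 nodes with single edges (A_5), and {alpha_5, alpha_6, alpha_8} form a chain of 3 nodes with a double edge at one end; the terminal node there is the unique short simple root (B_3). A semisimple Lie algebra decomposes uniquely as the direct sum of simple ideals, one per connected component of its Dynkin diagram, so g ≅ A_5 ⊕ B_3 (dimension 35 + 21 = 56).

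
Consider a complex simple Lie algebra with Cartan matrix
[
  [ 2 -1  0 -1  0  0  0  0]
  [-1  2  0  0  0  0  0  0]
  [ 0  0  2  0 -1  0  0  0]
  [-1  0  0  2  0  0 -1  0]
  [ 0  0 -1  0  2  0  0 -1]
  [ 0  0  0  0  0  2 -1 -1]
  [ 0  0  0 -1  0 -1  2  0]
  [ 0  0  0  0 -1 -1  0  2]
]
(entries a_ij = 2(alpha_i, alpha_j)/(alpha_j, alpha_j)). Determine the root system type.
type A_8

The matrix has rank 8 with 2's on the diagonal. Reading the off-diagonal entries as Dynkin edges (a single edge where a_ij = a_ji = -1; a double or triple edge where a_ij * a_ji = 2 or 3), the diagram is a chain of 8 nodes with single edges (A_8). One simple-root ordering that puts it in standard form is (alpha_2, alpha_1, alpha_4, alpha_7, alpha_6, alpha_8, alpha_5, alpha_3). So the algebra is type A_8, i.e. sl(9).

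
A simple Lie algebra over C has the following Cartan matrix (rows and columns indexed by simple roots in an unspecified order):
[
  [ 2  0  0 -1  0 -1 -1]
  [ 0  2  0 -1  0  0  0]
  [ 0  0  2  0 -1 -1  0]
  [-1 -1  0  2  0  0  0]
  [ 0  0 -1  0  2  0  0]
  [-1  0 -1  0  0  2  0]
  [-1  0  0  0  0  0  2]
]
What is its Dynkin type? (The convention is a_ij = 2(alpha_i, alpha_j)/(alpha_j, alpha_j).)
The matrix has rank 7 with 2's on the diagonal. Reading the off-diagonal entries as Dynkin edges (a single edge where a_ij = a_ji = -1; a double or triple edge where a_ij * a_ji = 2 or 3), the diagram is a chain of 6 nodes with one extra node attached to the third node from one end (E_7). One simple-root ordering that puts it in standard form is (alpha_2, alpha_7, alpha_4, alpha_1, alpha_6, alpha_3, alpha_5). So the algebra is type E_7.

E_7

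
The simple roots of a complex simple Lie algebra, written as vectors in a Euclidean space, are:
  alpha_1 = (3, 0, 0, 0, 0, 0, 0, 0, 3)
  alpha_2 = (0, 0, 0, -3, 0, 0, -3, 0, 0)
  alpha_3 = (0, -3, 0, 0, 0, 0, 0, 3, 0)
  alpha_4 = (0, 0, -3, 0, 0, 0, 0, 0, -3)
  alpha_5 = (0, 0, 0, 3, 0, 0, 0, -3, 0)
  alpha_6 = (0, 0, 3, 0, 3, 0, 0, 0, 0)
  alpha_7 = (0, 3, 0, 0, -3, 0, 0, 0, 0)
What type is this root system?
Compute the Cartan integers a_ij = 2(alpha_i, alpha_j)/(alpha_j, alpha_j); the resulting 7x7 Cartan matrix is
[[2, 0, 0, -1, 0, 0, 0], [0, 2, 0, 0, -1, 0, 0], [0, 0, 2, 0, -1, 0, -1], [-1, 0, 0, 2, 0, -1, 0], [0, -1, -1, 0, 2, 0, 0], [0, 0, 0, -1, 0, 2, -1], [0, 0, -1, 0, 0, -1, 2]].
All simple roots have the same length, so the diagram is simply laced. The associated Dynkin diagram is a chain of 7 nodes with single edges (A_7), so the type is A_7 (the algebra sl(8)).

type A_7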